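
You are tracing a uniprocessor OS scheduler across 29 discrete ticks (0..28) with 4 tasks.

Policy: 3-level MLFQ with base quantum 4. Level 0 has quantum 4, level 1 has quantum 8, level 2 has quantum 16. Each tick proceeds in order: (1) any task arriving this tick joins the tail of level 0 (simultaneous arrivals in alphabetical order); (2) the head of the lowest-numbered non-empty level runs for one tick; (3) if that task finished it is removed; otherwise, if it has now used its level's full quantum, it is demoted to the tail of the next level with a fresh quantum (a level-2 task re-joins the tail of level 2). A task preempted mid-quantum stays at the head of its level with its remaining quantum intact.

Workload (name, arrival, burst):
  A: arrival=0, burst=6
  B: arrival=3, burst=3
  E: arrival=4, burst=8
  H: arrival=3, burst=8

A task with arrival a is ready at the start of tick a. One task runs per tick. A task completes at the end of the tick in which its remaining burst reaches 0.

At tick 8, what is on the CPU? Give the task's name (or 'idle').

t=0: L0/L1/L2 = A/-/- → run A
t=1: L0/L1/L2 = A/-/- → run A
t=2: L0/L1/L2 = A/-/- → run A
t=3: L0/L1/L2 = ABH/-/- → run A
t=4: L0/L1/L2 = BHE/A/- → run B
t=5: L0/L1/L2 = BHE/A/- → run B
t=6: L0/L1/L2 = BHE/A/- → run B
t=7: L0/L1/L2 = HE/A/- → run H
t=8: L0/L1/L2 = HE/A/- → run H
t=9: L0/L1/L2 = HE/A/- → run H
t=10: L0/L1/L2 = HE/A/- → run H
t=11: L0/L1/L2 = E/AH/- → run E
t=12: L0/L1/L2 = E/AH/- → run E
t=13: L0/L1/L2 = E/AH/- → run E
t=14: L0/L1/L2 = E/AH/- → run E
t=15: L0/L1/L2 = -/AHE/- → run A
t=16: L0/L1/L2 = -/AHE/- → run A
t=17: L0/L1/L2 = -/HE/- → run H
t=18: L0/L1/L2 = -/HE/- → run H
t=19: L0/L1/L2 = -/HE/- → run H
t=20: L0/L1/L2 = -/HE/- → run H
t=21: L0/L1/L2 = -/E/- → run E
t=22: L0/L1/L2 = -/E/- → run E
t=23: L0/L1/L2 = -/E/- → run E
t=24: L0/L1/L2 = -/E/- → run E
t=25: (idle)
t=26: (idle)
t=27: (idle)
t=28: (idle)

running at tick 8 = H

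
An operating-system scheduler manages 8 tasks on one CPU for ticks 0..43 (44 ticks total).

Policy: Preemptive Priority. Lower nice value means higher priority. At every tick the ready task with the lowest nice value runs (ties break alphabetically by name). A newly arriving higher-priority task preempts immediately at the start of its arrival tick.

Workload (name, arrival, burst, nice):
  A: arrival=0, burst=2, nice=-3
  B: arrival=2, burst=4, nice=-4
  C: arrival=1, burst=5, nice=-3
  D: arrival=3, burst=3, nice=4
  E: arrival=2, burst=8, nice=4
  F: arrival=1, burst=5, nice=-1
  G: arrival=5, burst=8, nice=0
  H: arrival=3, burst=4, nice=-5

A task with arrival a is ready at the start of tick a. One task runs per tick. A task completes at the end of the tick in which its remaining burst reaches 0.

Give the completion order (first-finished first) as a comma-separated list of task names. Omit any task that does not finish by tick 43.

t=0: ready={A} → run A
t=1: ready={A,C,F} → run A
t=2: ready={B,C,E,F} → run B
t=3: ready={B,C,D,E,F,H} → run H
t=4: ready={B,C,D,E,F,H} → run H
t=5: ready={B,C,D,E,F,G,H} → run H
t=6: ready={B,C,D,E,F,G,H} → run H
t=7: ready={B,C,D,E,F,G} → run B
t=8: ready={B,C,D,E,F,G} → run B
t=9: ready={B,C,D,E,F,G} → run B
t=10: ready={C,D,E,F,G} → run C
t=11: ready={C,D,E,F,G} → run C
t=12: ready={C,D,E,F,G} → run C
t=13: ready={C,D,E,F,G} → run C
t=14: ready={C,D,E,F,G} → run C
t=15: ready={D,E,F,G} → run F
t=16: ready={D,E,F,G} → run F
t=17: ready={D,E,F,G} → run F
t=18: ready={D,E,F,G} → run F
t=19: ready={D,E,F,G} → run F
t=20: ready={D,E,G} → run G
t=21: ready={D,E,G} → run G
t=22: ready={D,E,G} → run G
t=23: ready={D,E,G} → run G
t=24: ready={D,E,G} → run G
t=25: ready={D,E,G} → run G
t=26: ready={D,E,G} → run G
t=27: ready={D,E,G} → run G
t=28: ready={D,E} → run D
t=29: ready={D,E} → run D
t=30: ready={D,E} → run D
t=31: ready={E} → run E
t=32: ready={E} → run E
t=33: ready={E} → run E
t=34: ready={E} → run E
t=35: ready={E} → run E
t=36: ready={E} → run E
t=37: ready={E} → run E
t=38: ready={E} → run E
t=39: (idle)
t=40: (idle)
t=41: (idle)
t=42: (idle)
t=43: (idle)

completion order = A, H, B, C, F, G, D, E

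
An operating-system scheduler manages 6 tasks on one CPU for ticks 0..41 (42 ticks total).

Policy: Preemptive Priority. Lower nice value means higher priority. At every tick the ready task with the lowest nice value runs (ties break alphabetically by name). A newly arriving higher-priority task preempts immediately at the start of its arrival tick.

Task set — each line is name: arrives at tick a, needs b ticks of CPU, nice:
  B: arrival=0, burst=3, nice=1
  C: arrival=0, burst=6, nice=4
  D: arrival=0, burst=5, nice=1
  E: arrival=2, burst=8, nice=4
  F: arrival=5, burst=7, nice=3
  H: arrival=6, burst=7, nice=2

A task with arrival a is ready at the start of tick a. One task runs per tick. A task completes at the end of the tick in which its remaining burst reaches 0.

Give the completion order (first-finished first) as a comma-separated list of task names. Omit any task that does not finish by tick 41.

completion order = B, D, H, F, C, E

t=0: ready={B,C,D} → run B
t=1: ready={B,C,D} → run B
t=2: ready={B,C,D,E} → run B
t=3: ready={C,D,E} → run D
t=4: ready={C,D,E} → run D
t=5: ready={C,D,E,F} → run D
t=6: ready={C,D,E,F,H} → run D
t=7: ready={C,D,E,F,H} → run D
t=8: ready={C,E,F,H} → run H
t=9: ready={C,E,F,H} → run H
t=10: ready={C,E,F,H} → run H
t=11: ready={C,E,F,H} → run H
t=12: ready={C,E,F,H} → run H
t=13: ready={C,E,F,H} → run H
t=14: ready={C,E,F,H} → run H
t=15: ready={C,E,F} → run F
t=16: ready={C,E,F} → run F
t=17: ready={C,E,F} → run F
t=18: ready={C,E,F} → run F
t=19: ready={C,E,F} → run F
t=20: ready={C,E,F} → run F
t=21: ready={C,E,F} → run F
t=22: ready={C,E} → run C
t=23: ready={C,E} → run C
t=24: ready={C,E} → run C
t=25: ready={C,E} → run C
t=26: ready={C,E} → run C
t=27: ready={C,E} → run C
t=28: ready={E} → run E
t=29: ready={E} → run E
t=30: ready={E} → run E
t=31: ready={E} → run E
t=32: ready={E} → run E
t=33: ready={E} → run E
t=34: ready={E} → run E
t=35: ready={E} → run E
t=36: (idle)
t=37: (idle)
t=38: (idle)
t=39: (idle)
t=40: (idle)
t=41: (idle)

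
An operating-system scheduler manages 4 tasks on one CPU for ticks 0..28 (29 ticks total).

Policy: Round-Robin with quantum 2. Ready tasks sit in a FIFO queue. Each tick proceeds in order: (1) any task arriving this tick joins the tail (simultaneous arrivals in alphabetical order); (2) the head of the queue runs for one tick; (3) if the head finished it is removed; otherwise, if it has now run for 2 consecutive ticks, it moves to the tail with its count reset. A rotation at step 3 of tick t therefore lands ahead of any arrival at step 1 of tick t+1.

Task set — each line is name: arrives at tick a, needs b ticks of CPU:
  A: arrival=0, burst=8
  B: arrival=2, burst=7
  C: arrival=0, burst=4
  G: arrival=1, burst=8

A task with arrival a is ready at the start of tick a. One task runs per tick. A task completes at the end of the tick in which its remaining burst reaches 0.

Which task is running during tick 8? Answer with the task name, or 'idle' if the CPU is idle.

running at tick 8 = B

t=0: queue=[A,C] q_used=0 → run A
t=1: queue=[A,C,G] q_used=1 → run A
t=2: queue=[C,G,A,B] q_used=0 → run C
t=3: queue=[C,G,A,B] q_used=1 → run C
t=4: queue=[G,A,B,C] q_used=0 → run G
t=5: queue=[G,A,B,C] q_used=1 → run G
t=6: queue=[A,B,C,G] q_used=0 → run A
t=7: queue=[A,B,C,G] q_used=1 → run A
t=8: queue=[B,C,G,A] q_used=0 → run B
t=9: queue=[B,C,G,A] q_used=1 → run B
t=10: queue=[C,G,A,B] q_used=0 → run C
t=11: queue=[C,G,A,B] q_used=1 → run C
t=12: queue=[G,A,B] q_used=0 → run G
t=13: queue=[G,A,B] q_used=1 → run G
t=14: queue=[A,B,G] q_used=0 → run A
t=15: queue=[A,B,G] q_used=1 → run A
t=16: queue=[B,G,A] q_used=0 → run B
t=17: queue=[B,G,A] q_used=1 → run B
t=18: queue=[G,A,B] q_used=0 → run G
t=19: queue=[G,A,B] q_used=1 → run G
t=20: queue=[A,B,G] q_used=0 → run A
t=21: queue=[A,B,G] q_used=1 → run A
t=22: queue=[B,G] q_used=0 → run B
t=23: queue=[B,G] q_used=1 → run B
t=24: queue=[G,B] q_used=0 → run G
t=25: queue=[G,B] q_used=1 → run G
t=26: queue=[B] q_used=0 → run B
t=27: (idle)
t=28: (idle)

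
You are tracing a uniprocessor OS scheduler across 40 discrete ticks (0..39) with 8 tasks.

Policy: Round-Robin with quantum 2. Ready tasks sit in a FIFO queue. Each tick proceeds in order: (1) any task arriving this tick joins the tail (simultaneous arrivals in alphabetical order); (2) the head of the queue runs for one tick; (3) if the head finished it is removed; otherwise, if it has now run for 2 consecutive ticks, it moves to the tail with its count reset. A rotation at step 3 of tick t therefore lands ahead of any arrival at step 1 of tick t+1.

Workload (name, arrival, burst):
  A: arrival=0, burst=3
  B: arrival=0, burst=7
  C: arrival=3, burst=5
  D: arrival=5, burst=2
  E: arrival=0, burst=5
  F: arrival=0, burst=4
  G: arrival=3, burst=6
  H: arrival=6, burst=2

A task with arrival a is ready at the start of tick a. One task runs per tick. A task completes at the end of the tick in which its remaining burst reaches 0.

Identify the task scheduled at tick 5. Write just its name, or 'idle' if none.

running at tick 5 = E

t=0: queue=[A,B,E,F] q_used=0 → run A
t=1: queue=[A,B,E,F] q_used=1 → run A
t=2: queue=[B,E,F,A] q_used=0 → run B
t=3: queue=[B,E,F,A,C,G] q_used=1 → run B
t=4: queue=[E,F,A,C,G,B] q_used=0 → run E
t=5: queue=[E,F,A,C,G,B,D] q_used=1 → run E
t=6: queue=[F,A,C,G,B,D,E,H] q_used=0 → run F
t=7: queue=[F,A,C,G,B,D,E,H] q_used=1 → run F
t=8: queue=[A,C,G,B,D,E,H,F] q_used=0 → run A
t=9: queue=[C,G,B,D,E,H,F] q_used=0 → run C
t=10: queue=[C,G,B,D,E,H,F] q_used=1 → run C
t=11: queue=[G,B,D,E,H,F,C] q_used=0 → run G
t=12: queue=[G,B,D,E,H,F,C] q_used=1 → run G
t=13: queue=[B,D,E,H,F,C,G] q_used=0 → run B
t=14: queue=[B,D,E,H,F,C,G] q_used=1 → run B
t=15: queue=[D,E,H,F,C,G,B] q_used=0 → run D
t=16: queue=[D,E,H,F,C,G,B] q_used=1 → run D
t=17: queue=[E,H,F,C,G,B] q_used=0 → run E
t=18: queue=[E,H,F,C,G,B] q_used=1 → run E
t=19: queue=[H,F,C,G,B,E] q_used=0 → run H
t=20: queue=[H,F,C,G,B,E] q_used=1 → run H
t=21: queue=[F,C,G,B,E] q_used=0 → run F
t=22: queue=[F,C,G,B,E] q_used=1 → run F
t=23: queue=[C,G,B,E] q_used=0 → run C
t=24: queue=[C,G,B,E] q_used=1 → run C
t=25: queue=[G,B,E,C] q_used=0 → run G
t=26: queue=[G,B,E,C] q_used=1 → run G
t=27: queue=[B,E,C,G] q_used=0 → run B
t=28: queue=[B,E,C,G] q_used=1 → run B
t=29: queue=[E,C,G,B] q_used=0 → run E
t=30: queue=[C,G,B] q_used=0 → run C
t=31: queue=[G,B] q_used=0 → run G
t=32: queue=[G,B] q_used=1 → run G
t=33: queue=[B] q_used=0 → run B
t=34: (idle)
t=35: (idle)
t=36: (idle)
t=37: (idle)
t=38: (idle)
t=39: (idle)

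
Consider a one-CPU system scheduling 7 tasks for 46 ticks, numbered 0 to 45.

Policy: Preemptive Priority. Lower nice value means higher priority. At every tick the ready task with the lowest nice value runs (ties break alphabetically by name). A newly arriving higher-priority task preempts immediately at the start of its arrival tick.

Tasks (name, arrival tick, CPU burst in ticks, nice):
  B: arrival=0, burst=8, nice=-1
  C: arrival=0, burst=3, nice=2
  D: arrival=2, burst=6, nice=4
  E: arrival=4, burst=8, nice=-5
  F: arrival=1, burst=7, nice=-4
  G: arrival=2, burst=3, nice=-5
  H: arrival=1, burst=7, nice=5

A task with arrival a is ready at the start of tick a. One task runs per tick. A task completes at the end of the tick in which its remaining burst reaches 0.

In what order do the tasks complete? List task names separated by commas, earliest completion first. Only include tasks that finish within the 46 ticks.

completion order = E, G, F, B, C, D, H

t=0: ready={B,C} → run B
t=1: ready={B,C,F,H} → run F
t=2: ready={B,C,D,F,G,H} → run G
t=3: ready={B,C,D,F,G,H} → run G
t=4: ready={B,C,D,E,F,G,H} → run E
t=5: ready={B,C,D,E,F,G,H} → run E
t=6: ready={B,C,D,E,F,G,H} → run E
t=7: ready={B,C,D,E,F,G,H} → run E
t=8: ready={B,C,D,E,F,G,H} → run E
t=9: ready={B,C,D,E,F,G,H} → run E
t=10: ready={B,C,D,E,F,G,H} → run E
t=11: ready={B,C,D,E,F,G,H} → run E
t=12: ready={B,C,D,F,G,H} → run G
t=13: ready={B,C,D,F,H} → run F
t=14: ready={B,C,D,F,H} → run F
t=15: ready={B,C,D,F,H} → run F
t=16: ready={B,C,D,F,H} → run F
t=17: ready={B,C,D,F,H} → run F
t=18: ready={B,C,D,F,H} → run F
t=19: ready={B,C,D,H} → run B
t=20: ready={B,C,D,H} → run B
t=21: ready={B,C,D,H} → run B
t=22: ready={B,C,D,H} → run B
t=23: ready={B,C,D,H} → run B
t=24: ready={B,C,D,H} → run B
t=25: ready={B,C,D,H} → run B
t=26: ready={C,D,H} → run C
t=27: ready={C,D,H} → run C
t=28: ready={C,D,H} → run C
t=29: ready={D,H} → run D
t=30: ready={D,H} → run D
t=31: ready={D,H} → run D
t=32: ready={D,H} → run D
t=33: ready={D,H} → run D
t=34: ready={D,H} → run D
t=35: ready={H} → run H
t=36: ready={H} → run H
t=37: ready={H} → run H
t=38: ready={H} → run H
t=39: ready={H} → run H
t=40: ready={H} → run H
t=41: ready={H} → run H
t=42: (idle)
t=43: (idle)
t=44: (idle)
t=45: (idle)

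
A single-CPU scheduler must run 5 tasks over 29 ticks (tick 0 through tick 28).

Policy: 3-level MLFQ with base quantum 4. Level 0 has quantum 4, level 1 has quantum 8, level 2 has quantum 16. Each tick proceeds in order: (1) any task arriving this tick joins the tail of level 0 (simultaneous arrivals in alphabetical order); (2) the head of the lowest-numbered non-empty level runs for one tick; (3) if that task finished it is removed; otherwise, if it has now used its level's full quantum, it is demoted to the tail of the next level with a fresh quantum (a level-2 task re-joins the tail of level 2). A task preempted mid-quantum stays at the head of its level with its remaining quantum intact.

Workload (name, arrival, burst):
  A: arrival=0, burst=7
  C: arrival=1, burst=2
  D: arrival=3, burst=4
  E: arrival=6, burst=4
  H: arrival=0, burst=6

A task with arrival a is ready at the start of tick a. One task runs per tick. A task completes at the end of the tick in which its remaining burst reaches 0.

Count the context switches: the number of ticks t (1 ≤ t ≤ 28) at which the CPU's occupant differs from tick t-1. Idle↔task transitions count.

context switches = 7

t=0: L0/L1/L2 = AH/-/- → run A
t=1: L0/L1/L2 = AHC/-/- → run A
t=2: L0/L1/L2 = AHC/-/- → run A
t=3: L0/L1/L2 = AHCD/-/- → run A
t=4: L0/L1/L2 = HCD/A/- → run H
t=5: L0/L1/L2 = HCD/A/- → run H
t=6: L0/L1/L2 = HCDE/A/- → run H
t=7: L0/L1/L2 = HCDE/A/- → run H
t=8: L0/L1/L2 = CDE/AH/- → run C
t=9: L0/L1/L2 = CDE/AH/- → run C
t=10: L0/L1/L2 = DE/AH/- → run D
t=11: L0/L1/L2 = DE/AH/- → run D
t=12: L0/L1/L2 = DE/AH/- → run D
t=13: L0/L1/L2 = DE/AH/- → run D
t=14: L0/L1/L2 = E/AH/- → run E
t=15: L0/L1/L2 = E/AH/- → run E
t=16: L0/L1/L2 = E/AH/- → run E
t=17: L0/L1/L2 = E/AH/- → run E
t=18: L0/L1/L2 = -/AH/- → run A
t=19: L0/L1/L2 = -/AH/- → run A
t=20: L0/L1/L2 = -/AH/- → run A
t=21: L0/L1/L2 = -/H/- → run H
t=22: L0/L1/L2 = -/H/- → run H
t=23: (idle)
t=24: (idle)
t=25: (idle)
t=26: (idle)
t=27: (idle)
t=28: (idle)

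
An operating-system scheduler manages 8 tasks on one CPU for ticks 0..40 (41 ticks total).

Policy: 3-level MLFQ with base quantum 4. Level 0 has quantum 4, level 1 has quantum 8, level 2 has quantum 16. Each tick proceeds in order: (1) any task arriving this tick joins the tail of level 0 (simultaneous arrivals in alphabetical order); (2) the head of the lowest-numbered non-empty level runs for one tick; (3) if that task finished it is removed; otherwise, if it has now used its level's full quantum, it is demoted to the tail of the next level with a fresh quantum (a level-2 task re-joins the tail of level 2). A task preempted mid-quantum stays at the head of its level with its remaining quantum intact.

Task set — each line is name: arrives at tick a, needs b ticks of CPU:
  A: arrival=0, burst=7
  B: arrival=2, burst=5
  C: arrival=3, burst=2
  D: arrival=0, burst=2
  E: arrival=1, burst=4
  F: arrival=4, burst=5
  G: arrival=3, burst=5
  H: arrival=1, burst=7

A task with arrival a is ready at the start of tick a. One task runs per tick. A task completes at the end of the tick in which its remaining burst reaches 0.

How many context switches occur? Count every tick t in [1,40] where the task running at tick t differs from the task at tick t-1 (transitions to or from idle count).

context switches = 13

t=0: L0/L1/L2 = AD/-/- → run A
t=1: L0/L1/L2 = ADEH/-/- → run A
t=2: L0/L1/L2 = ADEHB/-/- → run A
t=3: L0/L1/L2 = ADEHBCG/-/- → run A
t=4: L0/L1/L2 = DEHBCGF/A/- → run D
t=5: L0/L1/L2 = DEHBCGF/A/- → run D
t=6: L0/L1/L2 = EHBCGF/A/- → run E
t=7: L0/L1/L2 = EHBCGF/A/- → run E
t=8: L0/L1/L2 = EHBCGF/A/- → run E
t=9: L0/L1/L2 = EHBCGF/A/- → run E
t=10: L0/L1/L2 = HBCGF/A/- → run H
t=11: L0/L1/L2 = HBCGF/A/- → run H
t=12: L0/L1/L2 = HBCGF/A/- → run H
t=13: L0/L1/L2 = HBCGF/A/- → run H
t=14: L0/L1/L2 = BCGF/AH/- → run B
t=15: L0/L1/L2 = BCGF/AH/- → run B
t=16: L0/L1/L2 = BCGF/AH/- → run B
t=17: L0/L1/L2 = BCGF/AH/- → run B
t=18: L0/L1/L2 = CGF/AHB/- → run C
t=19: L0/L1/L2 = CGF/AHB/- → run C
t=20: L0/L1/L2 = GF/AHB/- → run G
t=21: L0/L1/L2 = GF/AHB/- → run G
t=22: L0/L1/L2 = GF/AHB/- → run G
t=23: L0/L1/L2 = GF/AHB/- → run G
t=24: L0/L1/L2 = F/AHBG/- → run F
t=25: L0/L1/L2 = F/AHBG/- → run F
t=26: L0/L1/L2 = F/AHBG/- → run F
t=27: L0/L1/L2 = F/AHBG/- → run F
t=28: L0/L1/L2 = -/AHBGF/- → run A
t=29: L0/L1/L2 = -/AHBGF/- → run A
t=30: L0/L1/L2 = -/AHBGF/- → run A
t=31: L0/L1/L2 = -/HBGF/- → run H
t=32: L0/L1/L2 = -/HBGF/- → run H
t=33: L0/L1/L2 = -/HBGF/- → run H
t=34: L0/L1/L2 = -/BGF/- → run B
t=35: L0/L1/L2 = -/GF/- → run G
t=36: L0/L1/L2 = -/F/- → run F
t=37: (idle)
t=38: (idle)
t=39: (idle)
t=40: (idle)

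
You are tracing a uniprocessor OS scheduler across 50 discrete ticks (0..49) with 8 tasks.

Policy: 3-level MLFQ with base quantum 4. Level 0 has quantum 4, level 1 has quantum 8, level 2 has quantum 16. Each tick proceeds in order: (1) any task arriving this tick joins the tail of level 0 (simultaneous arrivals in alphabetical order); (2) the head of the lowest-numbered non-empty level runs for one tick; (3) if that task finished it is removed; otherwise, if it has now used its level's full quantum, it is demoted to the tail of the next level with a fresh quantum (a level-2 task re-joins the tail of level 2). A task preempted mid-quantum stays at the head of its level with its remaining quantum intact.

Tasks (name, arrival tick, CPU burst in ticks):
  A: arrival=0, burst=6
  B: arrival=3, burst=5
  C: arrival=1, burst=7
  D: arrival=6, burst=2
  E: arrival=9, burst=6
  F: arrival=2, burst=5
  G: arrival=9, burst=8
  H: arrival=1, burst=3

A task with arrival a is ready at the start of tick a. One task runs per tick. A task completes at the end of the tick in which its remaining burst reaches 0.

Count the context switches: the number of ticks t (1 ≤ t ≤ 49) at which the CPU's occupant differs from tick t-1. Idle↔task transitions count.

context switches = 14

t=0: L0/L1/L2 = A/-/- → run A
t=1: L0/L1/L2 = ACH/-/- → run A
t=2: L0/L1/L2 = ACHF/-/- → run A
t=3: L0/L1/L2 = ACHFB/-/- → run A
t=4: L0/L1/L2 = CHFB/A/- → run C
t=5: L0/L1/L2 = CHFB/A/- → run C
t=6: L0/L1/L2 = CHFBD/A/- → run C
t=7: L0/L1/L2 = CHFBD/A/- → run C
t=8: L0/L1/L2 = HFBD/AC/- → run H
t=9: L0/L1/L2 = HFBDEG/AC/- → run H
t=10: L0/L1/L2 = HFBDEG/AC/- → run H
t=11: L0/L1/L2 = FBDEG/AC/- → run F
t=12: L0/L1/L2 = FBDEG/AC/- → run F
t=13: L0/L1/L2 = FBDEG/AC/- → run F
t=14: L0/L1/L2 = FBDEG/AC/- → run F
t=15: L0/L1/L2 = BDEG/ACF/- → run B
t=16: L0/L1/L2 = BDEG/ACF/- → run B
t=17: L0/L1/L2 = BDEG/ACF/- → run B
t=18: L0/L1/L2 = BDEG/ACF/- → run B
t=19: L0/L1/L2 = DEG/ACFB/- → run D
t=20: L0/L1/L2 = DEG/ACFB/- → run D
t=21: L0/L1/L2 = EG/ACFB/- → run E
t=22: L0/L1/L2 = EG/ACFB/- → run E
t=23: L0/L1/L2 = EG/ACFB/- → run E
t=24: L0/L1/L2 = EG/ACFB/- → run E
t=25: L0/L1/L2 = G/ACFBE/- → run G
t=26: L0/L1/L2 = G/ACFBE/- → run G
t=27: L0/L1/L2 = G/ACFBE/- → run G
t=28: L0/L1/L2 = G/ACFBE/- → run G
t=29: L0/L1/L2 = -/ACFBEG/- → run A
t=30: L0/L1/L2 = -/ACFBEG/- → run A
t=31: L0/L1/L2 = -/CFBEG/- → run C
t=32: L0/L1/L2 = -/CFBEG/- → run C
t=33: L0/L1/L2 = -/CFBEG/- → run C
t=34: L0/L1/L2 = -/FBEG/- → run F
t=35: L0/L1/L2 = -/BEG/- → run B
t=36: L0/L1/L2 = -/EG/- → run E
t=37: L0/L1/L2 = -/EG/- → run E
t=38: L0/L1/L2 = -/G/- → run G
t=39: L0/L1/L2 = -/G/- → run G
t=40: L0/L1/L2 = -/G/- → run G
t=41: L0/L1/L2 = -/G/- → run G
t=42: (idle)
t=43: (idle)
t=44: (idle)
t=45: (idle)
t=46: (idle)
t=47: (idle)
t=48: (idle)
t=49: (idle)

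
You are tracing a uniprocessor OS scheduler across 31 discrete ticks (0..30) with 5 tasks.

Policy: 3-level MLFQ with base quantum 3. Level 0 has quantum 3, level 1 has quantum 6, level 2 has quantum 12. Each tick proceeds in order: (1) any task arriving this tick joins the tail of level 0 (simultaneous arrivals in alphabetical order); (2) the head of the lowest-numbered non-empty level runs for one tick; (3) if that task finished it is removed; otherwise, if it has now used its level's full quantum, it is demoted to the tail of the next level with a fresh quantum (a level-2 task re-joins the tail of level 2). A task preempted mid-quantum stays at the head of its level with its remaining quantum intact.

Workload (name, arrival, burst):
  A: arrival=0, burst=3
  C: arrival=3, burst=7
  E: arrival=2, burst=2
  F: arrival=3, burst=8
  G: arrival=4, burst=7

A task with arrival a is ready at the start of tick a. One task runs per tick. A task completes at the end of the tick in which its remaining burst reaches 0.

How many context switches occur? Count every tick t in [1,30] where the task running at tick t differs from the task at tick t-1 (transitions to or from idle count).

t=0: L0/L1/L2 = A/-/- → run A
t=1: L0/L1/L2 = A/-/- → run A
t=2: L0/L1/L2 = AE/-/- → run A
t=3: L0/L1/L2 = ECF/-/- → run E
t=4: L0/L1/L2 = ECFG/-/- → run E
t=5: L0/L1/L2 = CFG/-/- → run C
t=6: L0/L1/L2 = CFG/-/- → run C
t=7: L0/L1/L2 = CFG/-/- → run C
t=8: L0/L1/L2 = FG/C/- → run F
t=9: L0/L1/L2 = FG/C/- → run F
t=10: L0/L1/L2 = FG/C/- → run F
t=11: L0/L1/L2 = G/CF/- → run G
t=12: L0/L1/L2 = G/CF/- → run G
t=13: L0/L1/L2 = G/CF/- → run G
t=14: L0/L1/L2 = -/CFG/- → run C
t=15: L0/L1/L2 = -/CFG/- → run C
t=16: L0/L1/L2 = -/CFG/- → run C
t=17: L0/L1/L2 = -/CFG/- → run C
t=18: L0/L1/L2 = -/FG/- → run F
t=19: L0/L1/L2 = -/FG/- → run F
t=20: L0/L1/L2 = -/FG/- → run F
t=21: L0/L1/L2 = -/FG/- → run F
t=22: L0/L1/L2 = -/FG/- → run F
t=23: L0/L1/L2 = -/G/- → run G
t=24: L0/L1/L2 = -/G/- → run G
t=25: L0/L1/L2 = -/G/- → run G
t=26: L0/L1/L2 = -/G/- → run G
t=27: (idle)
t=28: (idle)
t=29: (idle)
t=30: (idle)

context switches = 8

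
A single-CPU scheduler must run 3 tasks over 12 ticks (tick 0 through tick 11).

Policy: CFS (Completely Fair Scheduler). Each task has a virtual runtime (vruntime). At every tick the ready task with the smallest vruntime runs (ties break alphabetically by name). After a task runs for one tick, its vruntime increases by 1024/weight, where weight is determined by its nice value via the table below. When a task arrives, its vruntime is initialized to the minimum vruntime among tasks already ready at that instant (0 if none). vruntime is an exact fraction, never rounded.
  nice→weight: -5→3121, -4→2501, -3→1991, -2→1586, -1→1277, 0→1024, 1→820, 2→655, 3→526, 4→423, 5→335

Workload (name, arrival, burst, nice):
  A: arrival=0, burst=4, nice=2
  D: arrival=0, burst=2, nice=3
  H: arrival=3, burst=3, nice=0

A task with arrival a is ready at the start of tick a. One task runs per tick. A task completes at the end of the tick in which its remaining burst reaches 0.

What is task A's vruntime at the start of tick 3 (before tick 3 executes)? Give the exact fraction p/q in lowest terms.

vruntime(A, start of tick 3) = 2048/655

t=0: vr[A=0 D=0] → run A
t=1: vr[A=1024/655 D=0] → run D
t=2: vr[A=1024/655 D=512/263] → run A
t=3: vr[A=2048/655 D=512/263 H=512/263] → run D
t=4: vr[A=2048/655 H=512/263] → run H
t=5: vr[A=2048/655 H=775/263] → run H
t=6: vr[A=2048/655 H=1038/263] → run A
t=7: vr[A=3072/655 H=1038/263] → run H
t=8: vr[A=3072/655] → run A
t=9: (idle)
t=10: (idle)
t=11: (idle)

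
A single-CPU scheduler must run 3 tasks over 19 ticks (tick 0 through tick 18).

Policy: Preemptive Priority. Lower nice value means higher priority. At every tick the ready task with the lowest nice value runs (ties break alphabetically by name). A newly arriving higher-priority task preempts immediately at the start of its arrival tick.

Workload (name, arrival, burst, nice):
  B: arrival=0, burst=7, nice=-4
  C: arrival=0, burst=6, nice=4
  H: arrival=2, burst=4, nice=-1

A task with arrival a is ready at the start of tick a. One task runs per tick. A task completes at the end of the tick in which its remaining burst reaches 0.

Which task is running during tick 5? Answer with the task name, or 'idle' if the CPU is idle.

t=0: ready={B,C} → run B
t=1: ready={B,C} → run B
t=2: ready={B,C,H} → run B
t=3: ready={B,C,H} → run B
t=4: ready={B,C,H} → run B
t=5: ready={B,C,H} → run B
t=6: ready={B,C,H} → run B
t=7: ready={C,H} → run H
t=8: ready={C,H} → run H
t=9: ready={C,H} → run H
t=10: ready={C,H} → run H
t=11: ready={C} → run C
t=12: ready={C} → run C
t=13: ready={C} → run C
t=14: ready={C} → run C
t=15: ready={C} → run C
t=16: ready={C} → run C
t=17: (idle)
t=18: (idle)

running at tick 5 = B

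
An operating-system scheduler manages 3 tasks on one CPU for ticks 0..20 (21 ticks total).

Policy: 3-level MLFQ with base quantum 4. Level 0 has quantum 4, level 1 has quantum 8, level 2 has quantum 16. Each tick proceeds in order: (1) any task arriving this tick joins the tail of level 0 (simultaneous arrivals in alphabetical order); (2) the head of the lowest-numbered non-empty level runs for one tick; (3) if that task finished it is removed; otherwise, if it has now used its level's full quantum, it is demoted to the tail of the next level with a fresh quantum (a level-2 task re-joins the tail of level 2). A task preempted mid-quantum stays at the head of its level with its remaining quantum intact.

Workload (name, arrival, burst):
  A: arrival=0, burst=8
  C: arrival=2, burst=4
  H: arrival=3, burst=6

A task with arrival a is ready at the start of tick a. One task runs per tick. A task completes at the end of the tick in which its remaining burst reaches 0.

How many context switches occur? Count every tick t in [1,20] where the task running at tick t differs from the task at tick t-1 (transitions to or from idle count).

t=0: L0/L1/L2 = A/-/- → run A
t=1: L0/L1/L2 = A/-/- → run A
t=2: L0/L1/L2 = AC/-/- → run A
t=3: L0/L1/L2 = ACH/-/- → run A
t=4: L0/L1/L2 = CH/A/- → run C
t=5: L0/L1/L2 = CH/A/- → run C
t=6: L0/L1/L2 = CH/A/- → run C
t=7: L0/L1/L2 = CH/A/- → run C
t=8: L0/L1/L2 = H/A/- → run H
t=9: L0/L1/L2 = H/A/- → run H
t=10: L0/L1/L2 = H/A/- → run H
t=11: L0/L1/L2 = H/A/- → run H
t=12: L0/L1/L2 = -/AH/- → run A
t=13: L0/L1/L2 = -/AH/- → run A
t=14: L0/L1/L2 = -/AH/- → run A
t=15: L0/L1/L2 = -/AH/- → run A
t=16: L0/L1/L2 = -/H/- → run H
t=17: L0/L1/L2 = -/H/- → run H
t=18: (idle)
t=19: (idle)
t=20: (idle)

context switches = 5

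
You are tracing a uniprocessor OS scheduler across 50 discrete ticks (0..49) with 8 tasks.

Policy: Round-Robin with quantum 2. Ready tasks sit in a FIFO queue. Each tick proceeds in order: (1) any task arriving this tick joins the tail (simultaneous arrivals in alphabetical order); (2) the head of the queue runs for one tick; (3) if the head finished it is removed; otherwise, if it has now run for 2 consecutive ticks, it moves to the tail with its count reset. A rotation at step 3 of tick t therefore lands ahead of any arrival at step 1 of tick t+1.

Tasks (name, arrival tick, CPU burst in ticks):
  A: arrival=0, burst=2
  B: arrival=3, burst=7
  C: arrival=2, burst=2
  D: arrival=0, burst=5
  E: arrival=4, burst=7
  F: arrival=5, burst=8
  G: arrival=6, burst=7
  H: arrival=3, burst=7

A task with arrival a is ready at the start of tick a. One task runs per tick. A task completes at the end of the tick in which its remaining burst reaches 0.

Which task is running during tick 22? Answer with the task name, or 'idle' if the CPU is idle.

t=0: queue=[A,D] q_used=0 → run A
t=1: queue=[A,D] q_used=1 → run A
t=2: queue=[D,C] q_used=0 → run D
t=3: queue=[D,C,B,H] q_used=1 → run D
t=4: queue=[C,B,H,D,E] q_used=0 → run C
t=5: queue=[C,B,H,D,E,F] q_used=1 → run C
t=6: queue=[B,H,D,E,F,G] q_used=0 → run B
t=7: queue=[B,H,D,E,F,G] q_used=1 → run B
t=8: queue=[H,D,E,F,G,B] q_used=0 → run H
t=9: queue=[H,D,E,F,G,B] q_used=1 → run H
t=10: queue=[D,E,F,G,B,H] q_used=0 → run D
t=11: queue=[D,E,F,G,B,H] q_used=1 → run D
t=12: queue=[E,F,G,B,H,D] q_used=0 → run E
t=13: queue=[E,F,G,B,H,D] q_used=1 → run E
t=14: queue=[F,G,B,H,D,E] q_used=0 → run F
t=15: queue=[F,G,B,H,D,E] q_used=1 → run F
t=16: queue=[G,B,H,D,E,F] q_used=0 → run G
t=17: queue=[G,B,H,D,E,F] q_used=1 → run G
t=18: queue=[B,H,D,E,F,G] q_used=0 → run B
t=19: queue=[B,H,D,E,F,G] q_used=1 → run B
t=20: queue=[H,D,E,F,G,B] q_used=0 → run H
t=21: queue=[H,D,E,F,G,B] q_used=1 → run H
t=22: queue=[D,E,F,G,B,H] q_used=0 → run D
t=23: queue=[E,F,G,B,H] q_used=0 → run E
t=24: queue=[E,F,G,B,H] q_used=1 → run E
t=25: queue=[F,G,B,H,E] q_used=0 → run F
t=26: queue=[F,G,B,H,E] q_used=1 → run F
t=27: queue=[G,B,H,E,F] q_used=0 → run G
t=28: queue=[G,B,H,E,F] q_used=1 → run G
t=29: queue=[B,H,E,F,G] q_used=0 → run B
t=30: queue=[B,H,E,F,G] q_used=1 → run B
t=31: queue=[H,E,F,G,B] q_used=0 → run H
t=32: queue=[H,E,F,G,B] q_used=1 → run H
t=33: queue=[E,F,G,B,H] q_used=0 → run E
t=34: queue=[E,F,G,B,H] q_used=1 → run E
t=35: queue=[F,G,B,H,E] q_used=0 → run F
t=36: queue=[F,G,B,H,E] q_used=1 → run F
t=37: queue=[G,B,H,E,F] q_used=0 → run G
t=38: queue=[G,B,H,E,F] q_used=1 → run G
t=39: queue=[B,H,E,F,G] q_used=0 → run B
t=40: queue=[H,E,F,G] q_used=0 → run H
t=41: queue=[E,F,G] q_used=0 → run E
t=42: queue=[F,G] q_used=0 → run F
t=43: queue=[F,G] q_used=1 → run F
t=44: queue=[G] q_used=0 → run G
t=45: (idle)
t=46: (idle)
t=47: (idle)
t=48: (idle)
t=49: (idle)

running at tick 22 = D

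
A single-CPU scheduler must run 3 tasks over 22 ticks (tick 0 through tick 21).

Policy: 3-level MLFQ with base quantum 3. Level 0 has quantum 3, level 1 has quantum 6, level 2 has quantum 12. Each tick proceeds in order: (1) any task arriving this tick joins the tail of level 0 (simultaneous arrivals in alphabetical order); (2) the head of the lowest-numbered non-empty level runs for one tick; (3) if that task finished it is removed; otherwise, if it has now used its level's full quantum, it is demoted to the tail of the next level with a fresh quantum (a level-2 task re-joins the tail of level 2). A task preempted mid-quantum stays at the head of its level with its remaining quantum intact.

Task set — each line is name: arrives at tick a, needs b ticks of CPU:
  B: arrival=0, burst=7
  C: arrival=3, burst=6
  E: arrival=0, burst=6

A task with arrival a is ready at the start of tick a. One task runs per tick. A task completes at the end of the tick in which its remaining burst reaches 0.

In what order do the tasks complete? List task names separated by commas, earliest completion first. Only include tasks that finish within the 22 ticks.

completion order = B, E, C

t=0: L0/L1/L2 = BE/-/- → run B
t=1: L0/L1/L2 = BE/-/- → run B
t=2: L0/L1/L2 = BE/-/- → run B
t=3: L0/L1/L2 = EC/B/- → run E
t=4: L0/L1/L2 = EC/B/- → run E
t=5: L0/L1/L2 = EC/B/- → run E
t=6: L0/L1/L2 = C/BE/- → run C
t=7: L0/L1/L2 = C/BE/- → run C
t=8: L0/L1/L2 = C/BE/- → run C
t=9: L0/L1/L2 = -/BEC/- → run B
t=10: L0/L1/L2 = -/BEC/- → run B
t=11: L0/L1/L2 = -/BEC/- → run B
t=12: L0/L1/L2 = -/BEC/- → run B
t=13: L0/L1/L2 = -/EC/- → run E
t=14: L0/L1/L2 = -/EC/- → run E
t=15: L0/L1/L2 = -/EC/- → run E
t=16: L0/L1/L2 = -/C/- → run C
t=17: L0/L1/L2 = -/C/- → run C
t=18: L0/L1/L2 = -/C/- → run C
t=19: (idle)
t=20: (idle)
t=21: (idle)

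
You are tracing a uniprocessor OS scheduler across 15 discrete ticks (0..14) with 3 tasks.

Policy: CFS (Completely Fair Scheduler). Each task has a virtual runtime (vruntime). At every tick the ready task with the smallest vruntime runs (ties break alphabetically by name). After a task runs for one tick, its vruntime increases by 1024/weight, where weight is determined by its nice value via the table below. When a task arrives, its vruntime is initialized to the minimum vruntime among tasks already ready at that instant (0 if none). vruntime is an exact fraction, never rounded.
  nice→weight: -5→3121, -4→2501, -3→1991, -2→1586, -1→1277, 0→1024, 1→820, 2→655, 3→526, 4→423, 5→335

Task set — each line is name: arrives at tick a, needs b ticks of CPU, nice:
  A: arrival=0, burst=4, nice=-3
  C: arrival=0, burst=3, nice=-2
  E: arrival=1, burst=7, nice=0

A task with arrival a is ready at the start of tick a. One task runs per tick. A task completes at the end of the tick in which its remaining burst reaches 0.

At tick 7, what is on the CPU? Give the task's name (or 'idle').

running at tick 7 = C

t=0: vr[A=0 C=0] → run A
t=1: vr[A=1024/1991 C=0 E=0] → run C
t=2: vr[A=1024/1991 C=512/793 E=0] → run E
t=3: vr[A=1024/1991 C=512/793 E=1] → run A
t=4: vr[A=2048/1991 C=512/793 E=1] → run C
t=5: vr[A=2048/1991 C=1024/793 E=1] → run E
t=6: vr[A=2048/1991 C=1024/793 E=2] → run A
t=7: vr[A=3072/1991 C=1024/793 E=2] → run C
t=8: vr[A=3072/1991 E=2] → run A
t=9: vr[E=2] → run E
t=10: vr[E=3] → run E
t=11: vr[E=4] → run E
t=12: vr[E=5] → run E
t=13: vr[E=6] → run E
t=14: (idle)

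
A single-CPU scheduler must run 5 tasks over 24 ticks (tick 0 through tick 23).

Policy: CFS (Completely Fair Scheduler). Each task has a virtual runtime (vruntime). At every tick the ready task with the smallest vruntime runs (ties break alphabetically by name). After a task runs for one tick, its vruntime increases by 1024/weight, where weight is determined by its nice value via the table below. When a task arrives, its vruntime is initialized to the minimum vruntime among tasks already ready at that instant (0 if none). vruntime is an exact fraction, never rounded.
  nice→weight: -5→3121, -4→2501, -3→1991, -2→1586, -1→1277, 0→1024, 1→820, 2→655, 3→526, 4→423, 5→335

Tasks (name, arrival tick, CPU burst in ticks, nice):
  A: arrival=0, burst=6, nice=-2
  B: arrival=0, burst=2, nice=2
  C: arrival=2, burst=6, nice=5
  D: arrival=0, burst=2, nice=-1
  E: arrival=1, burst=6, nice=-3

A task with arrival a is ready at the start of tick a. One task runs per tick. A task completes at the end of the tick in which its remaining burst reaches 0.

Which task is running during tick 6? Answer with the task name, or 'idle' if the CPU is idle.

t=0: vr[A=0 B=0 D=0] → run A
t=1: vr[A=512/793 B=0 D=0 E=0] → run B
t=2: vr[A=512/793 B=1024/655 C=0 D=0 E=0] → run C
t=3: vr[A=512/793 B=1024/655 C=1024/335 D=0 E=0] → run D
t=4: vr[A=512/793 B=1024/655 C=1024/335 D=1024/1277 E=0] → run E
t=5: vr[A=512/793 B=1024/655 C=1024/335 D=1024/1277 E=1024/1991] → run E
t=6: vr[A=512/793 B=1024/655 C=1024/335 D=1024/1277 E=2048/1991] → run A
t=7: vr[A=1024/793 B=1024/655 C=1024/335 D=1024/1277 E=2048/1991] → run D
t=8: vr[A=1024/793 B=1024/655 C=1024/335 E=2048/1991] → run E
t=9: vr[A=1024/793 B=1024/655 C=1024/335 E=3072/1991] → run A
t=10: vr[A=1536/793 B=1024/655 C=1024/335 E=3072/1991] → run E
t=11: vr[A=1536/793 B=1024/655 C=1024/335 E=4096/1991] → run B
t=12: vr[A=1536/793 C=1024/335 E=4096/1991] → run A
t=13: vr[A=2048/793 C=1024/335 E=4096/1991] → run E
t=14: vr[A=2048/793 C=1024/335 E=5120/1991] → run E
t=15: vr[A=2048/793 C=1024/335] → run A
t=16: vr[A=2560/793 C=1024/335] → run C
t=17: vr[A=2560/793 C=2048/335] → run A
t=18: vr[C=2048/335] → run C
t=19: vr[C=3072/335] → run C
t=20: vr[C=4096/335] → run C
t=21: vr[C=1024/67] → run C
t=22: (idle)
t=23: (idle)

running at tick 6 = A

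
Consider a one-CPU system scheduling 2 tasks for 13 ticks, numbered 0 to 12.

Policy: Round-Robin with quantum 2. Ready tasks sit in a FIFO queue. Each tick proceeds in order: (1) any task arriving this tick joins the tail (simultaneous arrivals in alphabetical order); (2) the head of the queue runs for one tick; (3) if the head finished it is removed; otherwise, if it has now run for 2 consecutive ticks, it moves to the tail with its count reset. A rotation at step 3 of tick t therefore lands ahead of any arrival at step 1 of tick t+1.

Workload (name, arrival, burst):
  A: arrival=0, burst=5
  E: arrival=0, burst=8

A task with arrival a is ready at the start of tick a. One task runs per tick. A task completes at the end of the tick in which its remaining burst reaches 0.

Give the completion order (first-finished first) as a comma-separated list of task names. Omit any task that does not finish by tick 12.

t=0: queue=[A,E] q_used=0 → run A
t=1: queue=[A,E] q_used=1 → run A
t=2: queue=[E,A] q_used=0 → run E
t=3: queue=[E,A] q_used=1 → run E
t=4: queue=[A,E] q_used=0 → run A
t=5: queue=[A,E] q_used=1 → run A
t=6: queue=[E,A] q_used=0 → run E
t=7: queue=[E,A] q_used=1 → run E
t=8: queue=[A,E] q_used=0 → run A
t=9: queue=[E] q_used=0 → run E
t=10: queue=[E] q_used=1 → run E
t=11: queue=[E] q_used=0 → run E
t=12: queue=[E] q_used=1 → run E

completion order = A, E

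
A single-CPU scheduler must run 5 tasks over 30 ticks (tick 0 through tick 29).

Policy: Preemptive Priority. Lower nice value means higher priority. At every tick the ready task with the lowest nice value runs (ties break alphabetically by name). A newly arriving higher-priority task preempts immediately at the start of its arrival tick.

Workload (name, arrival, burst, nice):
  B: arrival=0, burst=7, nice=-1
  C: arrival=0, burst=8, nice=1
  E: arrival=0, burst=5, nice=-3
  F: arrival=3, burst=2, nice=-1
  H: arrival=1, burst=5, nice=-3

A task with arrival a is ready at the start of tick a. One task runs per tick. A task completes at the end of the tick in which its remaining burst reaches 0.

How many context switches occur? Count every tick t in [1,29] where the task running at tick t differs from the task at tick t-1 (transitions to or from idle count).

t=0: ready={B,C,E} → run E
t=1: ready={B,C,E,H} → run E
t=2: ready={B,C,E,H} → run E
t=3: ready={B,C,E,F,H} → run E
t=4: ready={B,C,E,F,H} → run E
t=5: ready={B,C,F,H} → run H
t=6: ready={B,C,F,H} → run H
t=7: ready={B,C,F,H} → run H
t=8: ready={B,C,F,H} → run H
t=9: ready={B,C,F,H} → run H
t=10: ready={B,C,F} → run B
t=11: ready={B,C,F} → run B
t=12: ready={B,C,F} → run B
t=13: ready={B,C,F} → run B
t=14: ready={B,C,F} → run B
t=15: ready={B,C,F} → run B
t=16: ready={B,C,F} → run B
t=17: ready={C,F} → run F
t=18: ready={C,F} → run F
t=19: ready={C} → run C
t=20: ready={C} → run C
t=21: ready={C} → run C
t=22: ready={C} → run C
t=23: ready={C} → run C
t=24: ready={C} → run C
t=25: ready={C} → run C
t=26: ready={C} → run C
t=27: (idle)
t=28: (idle)
t=29: (idle)

context switches = 5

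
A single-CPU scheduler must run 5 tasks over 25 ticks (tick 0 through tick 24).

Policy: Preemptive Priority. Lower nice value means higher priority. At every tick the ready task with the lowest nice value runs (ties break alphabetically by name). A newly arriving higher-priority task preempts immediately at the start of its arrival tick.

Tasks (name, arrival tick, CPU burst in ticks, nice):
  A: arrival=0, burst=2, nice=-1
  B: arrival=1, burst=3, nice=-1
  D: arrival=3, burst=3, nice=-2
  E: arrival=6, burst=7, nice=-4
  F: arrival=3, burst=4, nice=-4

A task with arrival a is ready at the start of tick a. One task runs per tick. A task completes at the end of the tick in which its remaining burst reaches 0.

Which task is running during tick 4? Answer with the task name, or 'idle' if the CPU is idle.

t=0: ready={A} → run A
t=1: ready={A,B} → run A
t=2: ready={B} → run B
t=3: ready={B,D,F} → run F
t=4: ready={B,D,F} → run F
t=5: ready={B,D,F} → run F
t=6: ready={B,D,E,F} → run E
t=7: ready={B,D,E,F} → run E
t=8: ready={B,D,E,F} → run E
t=9: ready={B,D,E,F} → run E
t=10: ready={B,D,E,F} → run E
t=11: ready={B,D,E,F} → run E
t=12: ready={B,D,E,F} → run E
t=13: ready={B,D,F} → run F
t=14: ready={B,D} → run D
t=15: ready={B,D} → run D
t=16: ready={B,D} → run D
t=17: ready={B} → run B
t=18: ready={B} → run B
t=19: (idle)
t=20: (idle)
t=21: (idle)
t=22: (idle)
t=23: (idle)
t=24: (idle)

running at tick 4 = F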